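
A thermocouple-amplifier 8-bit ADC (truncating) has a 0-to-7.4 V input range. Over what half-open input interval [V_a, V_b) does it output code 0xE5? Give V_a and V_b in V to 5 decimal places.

LSB = 7.4/2^8 = 28.906 mV.
Code 0xE5 = 229 decimal.
V_a = V_low + 229·LSB = 6.61953 V; V_b = V_low + 230·LSB = 6.64844 V.

[6.61953 V, 6.64844 V)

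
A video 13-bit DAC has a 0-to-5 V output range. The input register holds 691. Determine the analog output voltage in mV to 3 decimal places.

LSB = 5 V / 2^13 = 0.610 mV.
V_out = 0 + 691 × 0.000610352 V = 0.421753 V.
= 421.753 mV.

421.753 mV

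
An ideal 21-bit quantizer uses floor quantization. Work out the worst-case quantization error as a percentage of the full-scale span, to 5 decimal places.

0.00005 %

Truncating → worst-case error = 1 LSB = V_FS/2^21, so 100/2097152 = 4.76837e-05 % of full scale.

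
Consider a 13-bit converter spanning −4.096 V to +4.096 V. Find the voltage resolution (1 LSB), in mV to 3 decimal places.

Full-scale span = 8.192 V.
LSB = 8.192 / 2^13 = 8.192 / 8192 = 0.001 V = 1.000 mV.

1.000 mV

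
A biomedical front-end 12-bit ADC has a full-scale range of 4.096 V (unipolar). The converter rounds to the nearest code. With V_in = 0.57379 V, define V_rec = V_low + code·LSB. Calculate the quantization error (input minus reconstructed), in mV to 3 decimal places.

Step size: 4.096 V ÷ 2^12 = 1.000 mV.
(0.57379 − 0)/0.001 = 573.7900; round gives code 574.
V_rec = 0 + 574·0.001 = 0.574 V.
V_in − V_rec = -0.00021 V = -0.210 mV.

-0.210 mV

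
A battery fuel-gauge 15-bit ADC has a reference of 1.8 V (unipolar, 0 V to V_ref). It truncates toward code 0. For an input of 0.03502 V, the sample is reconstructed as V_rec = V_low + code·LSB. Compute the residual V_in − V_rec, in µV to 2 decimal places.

28.54 µV

Step size: 1.8 V ÷ 2^15 = 54.93 µV.
(V_in − V_low)/LSB = (0.03502 − 0)/5.49316e-05 = 637.5196 → code 637 (floor).
Reconstructed: 0.034991455 V.
V_in − V_rec = 2.85449e-05 V = 28.54 µV.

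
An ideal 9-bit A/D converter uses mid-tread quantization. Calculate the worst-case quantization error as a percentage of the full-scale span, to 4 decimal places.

0.0977 %

Rounding → worst-case error = ½ LSB = V_FS/2^10, so 100/1024 = 0.0976562 % of full scale.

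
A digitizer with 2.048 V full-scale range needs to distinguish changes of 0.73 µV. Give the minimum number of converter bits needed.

Number of steps required ≥ 2.048 V / 0.73 µV = 2805479.45.
Need 2^N ≥ 2805479.45; 2^21 = 2097152, 2^22 = 4194304.
Minimum N = 22.

22 bits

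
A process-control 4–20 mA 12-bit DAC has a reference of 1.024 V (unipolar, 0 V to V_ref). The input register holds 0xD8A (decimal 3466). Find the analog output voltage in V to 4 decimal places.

LSB = 1.024 V / 2^12 = 250.00 µV.
Code 0xD8A = 3466 decimal.
V_out = 0 + 3466 × 0.00025 V = 0.8665 V.

0.8665 V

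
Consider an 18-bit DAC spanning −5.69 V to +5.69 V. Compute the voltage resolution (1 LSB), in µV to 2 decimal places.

Full-scale span = 11.38 V.
LSB = 11.38 / 2^18 = 11.38 / 262144 = 4.34113e-05 V = 43.41 µV.

43.41 µV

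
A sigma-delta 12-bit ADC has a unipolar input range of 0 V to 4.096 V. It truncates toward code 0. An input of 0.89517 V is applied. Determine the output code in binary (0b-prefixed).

LSB = 4.096 V / 4096 = 1.000 mV.
(0.89517 − 0) / 0.001 = 895.170 LSBs.
So the output code is 895.
In binary (0b-prefixed): 0b1101111111.

code 0b1101111111 (decimal 895)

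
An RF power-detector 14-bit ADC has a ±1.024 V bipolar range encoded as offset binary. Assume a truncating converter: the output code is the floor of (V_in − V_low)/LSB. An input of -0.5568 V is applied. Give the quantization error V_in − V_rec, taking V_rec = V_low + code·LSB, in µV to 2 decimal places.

One LSB is 2.048 V / 16384 = 125.00 µV.
(-0.5568 − (−1.024))/0.000125 = 3737.6000; ⌊·⌋ gives code 3737.
Reconstructed: -0.556875 V.
Error = -0.5568 − (−0.556875) = 7.5e-05 V = 75.00 µV.

75.00 µV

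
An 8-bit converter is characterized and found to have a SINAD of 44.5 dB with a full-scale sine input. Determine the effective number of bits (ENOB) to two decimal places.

ENOB = (SINAD − 1.76) / 6.02 = (44.5 − 1.76)/6.02 = 7.100.

7.10 bits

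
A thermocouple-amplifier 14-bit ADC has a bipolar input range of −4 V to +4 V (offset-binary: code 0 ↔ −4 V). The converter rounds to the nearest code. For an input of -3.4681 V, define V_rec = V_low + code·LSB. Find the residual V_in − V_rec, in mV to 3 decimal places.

LSB = 8/2^14 = 488.28 µV.
Scaled input = 1089.3312 LSBs, so code = 1089.
V_rec = (−4) + 1089·0.000488281 = -3.4682617 V.
Difference: 0.000161719 V → 0.162 mV.

0.162 mV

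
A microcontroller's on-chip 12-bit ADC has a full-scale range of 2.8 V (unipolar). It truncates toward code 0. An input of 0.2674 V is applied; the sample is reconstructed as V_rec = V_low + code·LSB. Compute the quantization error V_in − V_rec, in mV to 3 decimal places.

0.115 mV

Step size: 2.8 V ÷ 2^12 = 0.684 mV.
Scaled input = 391.1680 LSBs, so code = 391.
V_rec = 0 + 391·0.000683594 = 0.26728516 V.
V_in − V_rec = 0.000114844 V = 0.115 mV.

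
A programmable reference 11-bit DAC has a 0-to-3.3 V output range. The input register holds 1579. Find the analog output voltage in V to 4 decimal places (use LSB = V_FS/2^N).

2.5443 V

LSB = 3.3 V / 2^11 = 1.611 mV.
V_out = 0 + 1579 × 0.00161133 V = 2.54429 V.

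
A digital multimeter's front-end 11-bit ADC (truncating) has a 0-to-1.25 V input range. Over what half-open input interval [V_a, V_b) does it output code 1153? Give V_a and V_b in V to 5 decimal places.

LSB = 1.25/2^11 = 0.610 mV.
V_a = V_low + 1153·LSB = 0.703735 V; V_b = V_low + 1154·LSB = 0.704346 V.

[0.70374 V, 0.70435 V)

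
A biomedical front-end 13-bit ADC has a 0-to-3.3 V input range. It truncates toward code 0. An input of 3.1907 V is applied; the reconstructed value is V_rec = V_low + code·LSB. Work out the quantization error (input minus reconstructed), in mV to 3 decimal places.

One LSB is 3.3 V / 8192 = 402.83 µV.
(V_in − V_low)/LSB = (3.1907 − 0)/0.000402832 = 7920.6710 → code 7920 (floor).
V_rec = 0 + 7920·0.000402832 = 3.1904297 V.
Difference: 0.000270312 V → 0.270 mV.

0.270 mV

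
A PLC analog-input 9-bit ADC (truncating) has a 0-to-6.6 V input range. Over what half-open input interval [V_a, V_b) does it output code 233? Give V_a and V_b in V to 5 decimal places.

LSB = 6.6/2^9 = 12.891 mV.
V_a = V_low + 233·LSB = 3.00352 V; V_b = V_low + 234·LSB = 3.01641 V.

[3.00352 V, 3.01641 V)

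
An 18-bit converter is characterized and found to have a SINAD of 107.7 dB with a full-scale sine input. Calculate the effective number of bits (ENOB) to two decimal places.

17.60 bits

ENOB = (SINAD − 1.76) / 6.02 = (107.7 − 1.76)/6.02 = 17.598.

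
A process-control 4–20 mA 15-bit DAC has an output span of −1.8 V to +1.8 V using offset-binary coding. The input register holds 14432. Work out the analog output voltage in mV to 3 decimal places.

LSB = 3.6 V / 2^15 = 109.86 µV.
V_out = (−1.8) + 14432 × 0.000109863 V = -0.214453 V.
= -214.453 mV.

-214.453 mV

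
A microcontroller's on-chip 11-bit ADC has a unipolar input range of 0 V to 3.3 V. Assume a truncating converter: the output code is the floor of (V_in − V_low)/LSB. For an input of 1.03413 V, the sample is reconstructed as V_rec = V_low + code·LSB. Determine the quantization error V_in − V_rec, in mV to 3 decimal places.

LSB = 3.3/2^11 = 1.611 mV.
Scaled input = 641.7873 LSBs, so code = 641.
V_rec = 0 + 641·0.00161133 = 1.0328613 V.
Error = 1.03413 − 1.0328613 = 0.00126867 V = 1.269 mV.

1.269 mV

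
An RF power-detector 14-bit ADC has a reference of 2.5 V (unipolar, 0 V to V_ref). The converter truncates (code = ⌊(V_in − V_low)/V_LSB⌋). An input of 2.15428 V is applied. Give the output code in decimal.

code 14118

LSB = 2.5 V / 16384 = 152.59 µV.
Input sits at 14118.289 steps above V_low.
Floor → code 14118.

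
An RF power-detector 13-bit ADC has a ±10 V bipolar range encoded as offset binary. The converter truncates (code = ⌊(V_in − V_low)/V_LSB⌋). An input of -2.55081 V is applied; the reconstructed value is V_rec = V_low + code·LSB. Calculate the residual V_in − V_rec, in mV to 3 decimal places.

0.460 mV

Step size: 20 V ÷ 2^13 = 2.441 mV.
(-2.55081 − (−10))/0.00244141 = 3051.1882; ⌊·⌋ gives code 3051.
V_rec = (−10) + 3051·0.00244141 = -2.5512695 V.
V_in − V_rec = 0.000459531 V = 0.460 mV.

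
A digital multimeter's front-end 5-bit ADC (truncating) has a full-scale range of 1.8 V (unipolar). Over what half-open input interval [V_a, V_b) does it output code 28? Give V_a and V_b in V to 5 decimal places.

[1.57500 V, 1.63125 V)

LSB = 1.8/2^5 = 56.250 mV.
V_a = V_low + 28·LSB = 1.575 V; V_b = V_low + 29·LSB = 1.63125 V.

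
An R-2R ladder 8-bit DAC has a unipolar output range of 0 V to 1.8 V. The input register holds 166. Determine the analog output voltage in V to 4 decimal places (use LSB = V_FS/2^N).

1.1672 V

LSB = 1.8 V / 2^8 = 7.031 mV.
V_out = 0 + 166 × 0.00703125 V = 1.16719 V.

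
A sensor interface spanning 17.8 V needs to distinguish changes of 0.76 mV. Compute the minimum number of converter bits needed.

Number of steps required ≥ 17.8 V / 0.76 mV = 23421.05.
Need 2^N ≥ 23421.05; 2^14 = 16384, 2^15 = 32768.
Minimum N = 15.

15 bits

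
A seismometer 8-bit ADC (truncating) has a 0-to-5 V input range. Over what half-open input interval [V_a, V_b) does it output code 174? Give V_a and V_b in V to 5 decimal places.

LSB = 5/2^8 = 19.531 mV.
V_a = V_low + 174·LSB = 3.39844 V; V_b = V_low + 175·LSB = 3.41797 V.

[3.39844 V, 3.41797 V)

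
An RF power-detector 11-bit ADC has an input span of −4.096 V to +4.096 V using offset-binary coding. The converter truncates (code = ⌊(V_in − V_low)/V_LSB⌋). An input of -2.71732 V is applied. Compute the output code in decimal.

With 2048 levels over 8.192 V, one step is 4.000 mV.
(-2.71732 − (−4.096)) / 0.004 = 344.670 LSBs.
⌊·⌋(344.670) = 344.

code 344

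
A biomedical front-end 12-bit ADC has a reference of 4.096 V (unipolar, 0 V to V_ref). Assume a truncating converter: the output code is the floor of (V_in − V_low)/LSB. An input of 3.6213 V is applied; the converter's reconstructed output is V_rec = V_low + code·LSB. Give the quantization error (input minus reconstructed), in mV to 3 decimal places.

LSB = 4.096/2^12 = 1.000 mV.
Scaled input = 3621.3000 LSBs, so code = 3621.
Reconstructed: 3.621 V.
V_in − V_rec = 0.0003 V = 0.300 mV.

0.300 mV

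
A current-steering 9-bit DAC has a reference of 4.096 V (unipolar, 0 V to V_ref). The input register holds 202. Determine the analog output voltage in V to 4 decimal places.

1.6160 V

LSB = 4.096 V / 2^9 = 8.000 mV.
V_out = 0 + 202 × 0.008 V = 1.616 V.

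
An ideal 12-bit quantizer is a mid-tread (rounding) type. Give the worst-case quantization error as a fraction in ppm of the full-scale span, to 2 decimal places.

122.07 ppm

Rounding → worst-case error = ½ LSB = V_FS/2^13, so 1e+06/8192 = 122.07 ppm of full scale.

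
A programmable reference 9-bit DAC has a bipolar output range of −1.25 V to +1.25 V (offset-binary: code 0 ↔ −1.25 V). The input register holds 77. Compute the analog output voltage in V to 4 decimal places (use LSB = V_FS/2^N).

LSB = 2.5 V / 2^9 = 4.883 mV.
V_out = (−1.25) + 77 × 0.00488281 V = -0.874023 V.

-0.8740 V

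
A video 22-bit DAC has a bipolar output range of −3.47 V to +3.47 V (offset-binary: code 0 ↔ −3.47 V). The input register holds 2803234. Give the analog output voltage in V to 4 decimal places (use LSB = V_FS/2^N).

1.1683 V

LSB = 6.94 V / 2^22 = 1.65 µV.
V_out = (−3.47) + 2803234 × 1.65462e-06 V = 1.1683 V.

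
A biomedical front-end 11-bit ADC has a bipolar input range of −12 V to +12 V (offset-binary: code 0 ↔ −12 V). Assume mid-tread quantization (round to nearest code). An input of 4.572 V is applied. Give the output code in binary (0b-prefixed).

code 0b10110000110 (decimal 1414)

Full-scale span = 24 V; LSB = 24/2^11 = 11.719 mV.
(V_in − V_low)/LSB = (4.572 − (−12)) / 0.0117188 = 1414.144.
Round → code 1414.
In binary (0b-prefixed): 0b10110000110.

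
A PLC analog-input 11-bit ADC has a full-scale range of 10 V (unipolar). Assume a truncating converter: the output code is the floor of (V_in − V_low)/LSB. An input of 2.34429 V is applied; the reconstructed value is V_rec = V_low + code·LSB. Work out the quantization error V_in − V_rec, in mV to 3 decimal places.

0.540 mV

LSB = 10/2^11 = 4.883 mV.
(V_in − V_low)/LSB = (2.34429 − 0)/0.00488281 = 480.1106 → code 480 (floor).
Reconstructed: 2.34375 V.
Error = 2.34429 − 2.34375 = 0.00054 V = 0.540 mV.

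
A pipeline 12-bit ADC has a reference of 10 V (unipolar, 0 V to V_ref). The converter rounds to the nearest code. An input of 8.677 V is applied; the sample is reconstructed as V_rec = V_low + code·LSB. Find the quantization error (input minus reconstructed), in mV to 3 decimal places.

0.242 mV

Step size: 10 V ÷ 2^12 = 2.441 mV.
Scaled input = 3554.0992 LSBs, so code = 3554.
V_rec = 0 + 3554·0.00244141 = 8.6767578 V.
Error = 8.677 − 8.6767578 = 0.000242187 V = 0.242 mV.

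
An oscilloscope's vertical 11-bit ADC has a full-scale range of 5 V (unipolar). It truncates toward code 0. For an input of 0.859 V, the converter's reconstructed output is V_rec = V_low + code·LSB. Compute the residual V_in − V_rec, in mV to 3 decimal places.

LSB = 5/2^11 = 2.441 mV.
Scaled input = 351.8464 LSBs, so code = 351.
Code 351 maps back to 0 + 351×0.00244141 V = 0.85693359 V.
V_in − V_rec = 0.00206641 V = 2.066 mV.

2.066 mV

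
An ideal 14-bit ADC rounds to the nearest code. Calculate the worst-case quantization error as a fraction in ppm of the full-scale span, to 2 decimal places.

30.52 ppm

Rounding → worst-case error = ½ LSB = V_FS/2^15, so 1e+06/32768 = 30.5176 ppm of full scale.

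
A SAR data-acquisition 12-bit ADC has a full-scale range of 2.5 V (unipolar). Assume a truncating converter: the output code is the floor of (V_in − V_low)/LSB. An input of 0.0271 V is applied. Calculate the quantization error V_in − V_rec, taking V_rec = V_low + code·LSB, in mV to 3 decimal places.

One LSB is 2.5 V / 4096 = 0.610 mV.
Scaled input = 44.4006 LSBs, so code = 44.
Code 44 maps back to 0 + 44×0.000610352 V = 0.026855469 V.
Difference: 0.000244531 V → 0.245 mV.

0.245 mV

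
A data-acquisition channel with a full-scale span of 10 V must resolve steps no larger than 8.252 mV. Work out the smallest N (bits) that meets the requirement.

Number of steps required ≥ 10 V / 8.252 mV = 1211.83.
Need 2^N ≥ 1211.83; 2^10 = 1024, 2^11 = 2048.
Minimum N = 11.

11 bits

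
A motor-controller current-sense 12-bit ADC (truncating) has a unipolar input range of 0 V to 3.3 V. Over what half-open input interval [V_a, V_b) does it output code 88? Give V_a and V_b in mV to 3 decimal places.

LSB = 3.3/2^12 = 0.806 mV.
V_a = V_low + 88·LSB = 0.0708984 V; V_b = V_low + 89·LSB = 0.0717041 V.

[70.898 mV, 71.704 mV)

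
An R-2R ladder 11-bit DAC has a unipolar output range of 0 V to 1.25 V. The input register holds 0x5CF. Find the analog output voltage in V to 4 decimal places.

LSB = 1.25 V / 2^11 = 0.610 mV.
Code 0x5CF = 1487 decimal.
V_out = 0 + 1487 × 0.000610352 V = 0.907593 V.

0.9076 V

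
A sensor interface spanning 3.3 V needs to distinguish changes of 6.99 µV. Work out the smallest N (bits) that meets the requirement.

Number of steps required ≥ 3.3 V / 6.99 µV = 472103.00.
Need 2^N ≥ 472103.00; 2^18 = 262144, 2^19 = 524288.
Minimum N = 19.

19 bits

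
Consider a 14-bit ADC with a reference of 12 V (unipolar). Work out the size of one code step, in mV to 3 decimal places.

0.732 mV

Full-scale span = 12 V.
LSB = 12 / 2^14 = 12 / 16384 = 0.000732422 V = 0.732 mV.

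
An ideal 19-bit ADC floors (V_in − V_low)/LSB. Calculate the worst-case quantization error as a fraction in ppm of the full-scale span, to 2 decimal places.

Truncating → worst-case error = 1 LSB = V_FS/2^19, so 1e+06/524288 = 1.90735 ppm of full scale.

1.91 ppm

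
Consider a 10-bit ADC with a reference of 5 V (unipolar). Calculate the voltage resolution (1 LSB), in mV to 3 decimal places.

Full-scale span = 5 V.
LSB = 5 / 2^10 = 5 / 1024 = 0.00488281 V = 4.883 mV.

4.883 mV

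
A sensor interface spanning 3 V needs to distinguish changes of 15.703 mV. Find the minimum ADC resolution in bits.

Number of steps required ≥ 3 V / 15.703 mV = 191.05.
Need 2^N ≥ 191.05; 2^7 = 128, 2^8 = 256.
Minimum N = 8.

8 bits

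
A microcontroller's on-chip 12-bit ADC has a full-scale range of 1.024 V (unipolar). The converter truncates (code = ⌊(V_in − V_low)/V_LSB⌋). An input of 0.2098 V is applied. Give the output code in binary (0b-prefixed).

Full-scale span = 1.024 V; LSB = 1.024/2^12 = 250.00 µV.
(V_in − V_low)/LSB = (0.2098 − 0) / 0.00025 = 839.200.
Floor → code 839.
In binary (0b-prefixed): 0b1101000111.

code 0b1101000111 (decimal 839)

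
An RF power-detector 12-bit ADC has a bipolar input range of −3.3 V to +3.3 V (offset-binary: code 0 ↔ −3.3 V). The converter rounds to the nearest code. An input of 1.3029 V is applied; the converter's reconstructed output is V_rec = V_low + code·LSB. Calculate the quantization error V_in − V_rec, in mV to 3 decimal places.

-0.664 mV

One LSB is 6.6 V / 4096 = 1.611 mV.
(V_in − V_low)/LSB = (1.3029 − (−3.3))/0.00161133 = 2856.5876 → code 2857 (round).
V_rec = (−3.3) + 2857·0.00161133 = 1.3035645 V.
Difference: -0.000664453 V → -0.664 mV.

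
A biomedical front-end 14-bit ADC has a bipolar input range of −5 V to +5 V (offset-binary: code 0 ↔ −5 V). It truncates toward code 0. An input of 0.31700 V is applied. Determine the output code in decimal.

code 8711

Full-scale span = 10 V; LSB = 10/2^14 = 0.610 mV.
(0.31700 − (−5)) / 0.000610352 = 8711.373 LSBs.
⌊·⌋(8711.373) = 8711.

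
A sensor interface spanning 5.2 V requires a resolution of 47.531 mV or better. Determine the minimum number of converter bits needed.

Number of steps required ≥ 5.2 V / 47.531 mV = 109.40.
Need 2^N ≥ 109.40; 2^6 = 64, 2^7 = 128.
Minimum N = 7.

7 bits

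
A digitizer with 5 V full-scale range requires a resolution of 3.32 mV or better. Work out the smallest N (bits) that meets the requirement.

Number of steps required ≥ 5 V / 3.32 mV = 1506.02.
Need 2^N ≥ 1506.02; 2^10 = 1024, 2^11 = 2048.
Minimum N = 11.

11 bits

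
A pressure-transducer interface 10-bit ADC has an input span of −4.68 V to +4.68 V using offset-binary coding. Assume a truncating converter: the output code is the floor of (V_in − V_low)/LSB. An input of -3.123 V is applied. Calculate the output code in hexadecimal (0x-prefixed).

Full-scale span = 9.36 V; LSB = 9.36/2^10 = 9.141 mV.
(-3.123 − (−4.68)) / 0.00914062 = 170.338 LSBs.
So the output code is 170.
In hexadecimal (0x-prefixed): 0xAA.

code 0xAA (decimal 170)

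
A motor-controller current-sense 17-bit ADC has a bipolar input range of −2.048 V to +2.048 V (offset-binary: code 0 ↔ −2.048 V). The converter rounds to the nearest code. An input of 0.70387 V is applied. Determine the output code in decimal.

Full-scale span = 4.096 V; LSB = 4.096/2^17 = 31.25 µV.
(V_in − V_low)/LSB = (0.70387 − (−2.048)) / 3.125e-05 = 88059.840.
round(88059.840) = 88060.

code 88060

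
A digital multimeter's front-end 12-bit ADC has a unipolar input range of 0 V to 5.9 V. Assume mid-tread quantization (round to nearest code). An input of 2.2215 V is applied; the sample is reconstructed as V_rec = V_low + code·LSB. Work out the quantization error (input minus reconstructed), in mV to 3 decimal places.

0.357 mV

Step size: 5.9 V ÷ 2^12 = 1.440 mV.
Scaled input = 1542.2481 LSBs, so code = 1542.
V_rec = 0 + 1542·0.00144043 = 2.2211426 V.
Error = 2.2215 − 2.2211426 = 0.000357422 V = 0.357 mV.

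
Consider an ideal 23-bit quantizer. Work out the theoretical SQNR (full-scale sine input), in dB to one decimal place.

140.2 dB

SNR ≈ 6.02·N + 1.76 dB = 6.02·23 + 1.76 = 140.22 dB.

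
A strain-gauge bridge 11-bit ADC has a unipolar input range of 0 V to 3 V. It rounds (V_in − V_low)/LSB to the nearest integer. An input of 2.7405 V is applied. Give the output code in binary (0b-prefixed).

code 0b11101001111 (decimal 1871)

LSB = 3 V / 2048 = 1.465 mV.
(2.7405 − 0) / 0.00146484 = 1870.848 LSBs.
round(1870.848) = 1871.
In binary (0b-prefixed): 0b11101001111.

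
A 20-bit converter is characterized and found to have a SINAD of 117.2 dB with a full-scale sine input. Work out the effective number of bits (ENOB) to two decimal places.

19.18 bits

ENOB = (SINAD − 1.76) / 6.02 = (117.2 − 1.76)/6.02 = 19.176.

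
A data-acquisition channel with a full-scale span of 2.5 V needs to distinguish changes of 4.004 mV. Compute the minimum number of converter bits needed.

10 bits

Number of steps required ≥ 2.5 V / 4.004 mV = 624.38.
Need 2^N ≥ 624.38; 2^9 = 512, 2^10 = 1024.
Minimum N = 10.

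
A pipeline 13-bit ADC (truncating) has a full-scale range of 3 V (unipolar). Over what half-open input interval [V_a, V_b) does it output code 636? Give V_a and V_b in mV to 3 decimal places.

[232.910 mV, 233.276 mV)

LSB = 3/2^13 = 366.21 µV.
V_a = V_low + 636·LSB = 0.23291 V; V_b = V_low + 637·LSB = 0.233276 V.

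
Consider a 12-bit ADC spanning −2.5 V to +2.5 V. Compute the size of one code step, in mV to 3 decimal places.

1.221 mV

Full-scale span = 5 V.
LSB = 5 / 2^12 = 5 / 4096 = 0.0012207 V = 1.221 mV.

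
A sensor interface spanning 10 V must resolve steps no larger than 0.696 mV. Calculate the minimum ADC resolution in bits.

14 bits

Number of steps required ≥ 10 V / 0.696 mV = 14367.82.
Need 2^N ≥ 14367.82; 2^13 = 8192, 2^14 = 16384.
Minimum N = 14.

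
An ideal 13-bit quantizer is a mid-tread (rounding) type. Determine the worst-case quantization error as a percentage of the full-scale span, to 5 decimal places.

Rounding → worst-case error = ½ LSB = V_FS/2^14, so 100/16384 = 0.00610352 % of full scale.

0.00610 %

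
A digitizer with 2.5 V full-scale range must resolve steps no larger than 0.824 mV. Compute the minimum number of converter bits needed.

Number of steps required ≥ 2.5 V / 0.824 mV = 3033.98.
Need 2^N ≥ 3033.98; 2^11 = 2048, 2^12 = 4096.
Minimum N = 12.

12 bits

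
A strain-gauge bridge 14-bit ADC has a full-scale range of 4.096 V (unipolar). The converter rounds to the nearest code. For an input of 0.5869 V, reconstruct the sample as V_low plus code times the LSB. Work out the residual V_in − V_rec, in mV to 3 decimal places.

Step size: 4.096 V ÷ 2^14 = 250.00 µV.
(0.5869 − 0)/0.00025 = 2347.6000; round gives code 2348.
V_rec = 0 + 2348·0.00025 = 0.587 V.
V_in − V_rec = -0.0001 V = -0.100 mV.

-0.100 mV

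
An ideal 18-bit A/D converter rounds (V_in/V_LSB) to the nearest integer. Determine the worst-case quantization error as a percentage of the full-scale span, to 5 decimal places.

Rounding → worst-case error = ½ LSB = V_FS/2^19, so 100/524288 = 0.000190735 % of full scale.

0.00019 %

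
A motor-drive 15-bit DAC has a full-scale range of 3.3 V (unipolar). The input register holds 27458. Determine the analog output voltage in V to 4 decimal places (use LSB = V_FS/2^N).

LSB = 3.3 V / 2^15 = 100.71 µV.
V_out = 0 + 27458 × 0.000100708 V = 2.76524 V.

2.7652 V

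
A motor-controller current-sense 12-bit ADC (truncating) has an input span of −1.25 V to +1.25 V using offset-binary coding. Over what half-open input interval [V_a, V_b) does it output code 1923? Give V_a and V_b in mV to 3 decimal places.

[-76.294 mV, -75.684 mV)

LSB = 2.5/2^12 = 0.610 mV.
V_a = V_low + 1923·LSB = -0.0762939 V; V_b = V_low + 1924·LSB = -0.0756836 V.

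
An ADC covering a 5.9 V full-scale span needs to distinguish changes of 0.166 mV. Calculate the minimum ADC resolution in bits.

Number of steps required ≥ 5.9 V / 0.166 mV = 35542.17.
Need 2^N ≥ 35542.17; 2^15 = 32768, 2^16 = 65536.
Minimum N = 16.

16 bits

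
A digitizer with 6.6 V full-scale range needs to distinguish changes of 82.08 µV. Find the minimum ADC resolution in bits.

17 bits

Number of steps required ≥ 6.6 V / 82.08 µV = 80409.36.
Need 2^N ≥ 80409.36; 2^16 = 65536, 2^17 = 131072.
Minimum N = 17.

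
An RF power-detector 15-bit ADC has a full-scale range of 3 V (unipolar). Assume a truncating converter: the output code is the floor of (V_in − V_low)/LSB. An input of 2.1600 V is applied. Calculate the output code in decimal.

LSB = 3 V / 32768 = 91.55 µV.
Input sits at 23592.960 steps above V_low.
⌊·⌋(23592.960) = 23592.

code 23592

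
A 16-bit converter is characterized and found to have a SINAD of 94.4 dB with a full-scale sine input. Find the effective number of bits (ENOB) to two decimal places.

15.39 bits

ENOB = (SINAD − 1.76) / 6.02 = (94.4 − 1.76)/6.02 = 15.389.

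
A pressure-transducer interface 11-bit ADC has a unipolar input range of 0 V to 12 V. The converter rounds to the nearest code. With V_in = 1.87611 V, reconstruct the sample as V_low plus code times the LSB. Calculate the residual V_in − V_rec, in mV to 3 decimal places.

1.110 mV

LSB = 12/2^11 = 5.859 mV.
(1.87611 − 0)/0.00585938 = 320.1894; round gives code 320.
Code 320 maps back to 0 + 320×0.00585938 V = 1.875 V.
V_in − V_rec = 0.00111 V = 1.110 mV.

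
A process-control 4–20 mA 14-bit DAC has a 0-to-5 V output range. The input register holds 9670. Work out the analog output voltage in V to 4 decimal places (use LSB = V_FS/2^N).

LSB = 5 V / 2^14 = 305.18 µV.
V_out = 0 + 9670 × 0.000305176 V = 2.95105 V.

2.9510 V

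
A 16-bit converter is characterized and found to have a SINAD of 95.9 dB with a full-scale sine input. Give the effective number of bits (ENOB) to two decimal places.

15.64 bits

ENOB = (SINAD − 1.76) / 6.02 = (95.9 − 1.76)/6.02 = 15.638.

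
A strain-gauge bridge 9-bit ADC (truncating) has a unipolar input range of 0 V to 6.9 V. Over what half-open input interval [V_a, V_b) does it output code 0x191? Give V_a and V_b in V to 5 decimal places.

[5.40410 V, 5.41758 V)

LSB = 6.9/2^9 = 13.477 mV.
Code 0x191 = 401 decimal.
V_a = V_low + 401·LSB = 5.4041 V; V_b = V_low + 402·LSB = 5.41758 V.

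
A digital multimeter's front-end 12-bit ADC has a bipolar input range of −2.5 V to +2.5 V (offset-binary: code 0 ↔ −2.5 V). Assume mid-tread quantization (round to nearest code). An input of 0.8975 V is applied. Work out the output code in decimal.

code 2783

With 4096 levels over 5 V, one step is 1.221 mV.
(V_in − V_low)/LSB = (0.8975 − (−2.5)) / 0.0012207 = 2783.232.
round(2783.232) = 2783.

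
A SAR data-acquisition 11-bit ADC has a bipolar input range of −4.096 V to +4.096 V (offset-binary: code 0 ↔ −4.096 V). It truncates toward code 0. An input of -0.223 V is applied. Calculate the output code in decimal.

code 968

With 2048 levels over 8.192 V, one step is 4.000 mV.
(V_in − V_low)/LSB = (-0.223 − (−4.096)) / 0.004 = 968.250.
Floor → code 968.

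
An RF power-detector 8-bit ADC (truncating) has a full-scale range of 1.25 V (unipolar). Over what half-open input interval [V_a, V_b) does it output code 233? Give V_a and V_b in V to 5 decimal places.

[1.13770 V, 1.14258 V)

LSB = 1.25/2^8 = 4.883 mV.
V_a = V_low + 233·LSB = 1.1377 V; V_b = V_low + 234·LSB = 1.14258 V.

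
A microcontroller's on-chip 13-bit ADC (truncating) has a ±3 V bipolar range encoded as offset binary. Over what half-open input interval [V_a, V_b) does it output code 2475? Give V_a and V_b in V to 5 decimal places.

LSB = 6/2^13 = 0.732 mV.
V_a = V_low + 2475·LSB = -1.18726 V; V_b = V_low + 2476·LSB = -1.18652 V.

[-1.18726 V, -1.18652 V)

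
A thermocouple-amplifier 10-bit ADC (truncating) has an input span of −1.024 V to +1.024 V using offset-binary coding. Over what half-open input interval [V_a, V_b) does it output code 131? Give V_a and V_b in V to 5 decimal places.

LSB = 2.048/2^10 = 2.000 mV.
V_a = V_low + 131·LSB = -0.762 V; V_b = V_low + 132·LSB = -0.76 V.

[-0.76200 V, -0.76000 V)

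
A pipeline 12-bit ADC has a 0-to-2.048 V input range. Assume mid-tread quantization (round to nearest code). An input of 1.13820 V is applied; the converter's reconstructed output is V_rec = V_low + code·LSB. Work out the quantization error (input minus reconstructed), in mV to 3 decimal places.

0.200 mV

LSB = 2.048/2^12 = 0.500 mV.
(1.13820 − 0)/0.0005 = 2276.4000; round gives code 2276.
Code 2276 maps back to 0 + 2276×0.0005 V = 1.138 V.
V_in − V_rec = 0.0002 V = 0.200 mV.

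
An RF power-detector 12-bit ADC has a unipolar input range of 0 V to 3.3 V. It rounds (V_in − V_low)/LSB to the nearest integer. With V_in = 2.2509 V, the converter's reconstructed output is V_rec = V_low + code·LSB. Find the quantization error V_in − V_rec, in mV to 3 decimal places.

-0.125 mV

Step size: 3.3 V ÷ 2^12 = 0.806 mV.
(2.2509 − 0)/0.000805664 = 2793.8444; round gives code 2794.
Code 2794 maps back to 0 + 2794×0.000805664 V = 2.2510254 V.
V_in − V_rec = -0.000125391 V = -0.125 mV.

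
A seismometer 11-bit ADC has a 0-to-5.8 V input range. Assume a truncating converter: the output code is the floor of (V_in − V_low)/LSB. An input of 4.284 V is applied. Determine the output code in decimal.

LSB = 5.8 V / 2048 = 2.832 mV.
(V_in − V_low)/LSB = (4.284 − 0) / 0.00283203 = 1512.695.
So the output code is 1512.

code 1512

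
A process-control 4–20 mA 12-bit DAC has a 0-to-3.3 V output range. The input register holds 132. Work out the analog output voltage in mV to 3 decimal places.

LSB = 3.3 V / 2^12 = 0.806 mV.
V_out = 0 + 132 × 0.000805664 V = 0.106348 V.
= 106.348 mV.

106.348 mV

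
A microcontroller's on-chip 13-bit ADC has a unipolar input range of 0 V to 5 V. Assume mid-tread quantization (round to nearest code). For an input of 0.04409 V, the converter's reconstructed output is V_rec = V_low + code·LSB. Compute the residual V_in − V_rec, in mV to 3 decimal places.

0.145 mV

One LSB is 5 V / 8192 = 0.610 mV.
(V_in − V_low)/LSB = (0.04409 − 0)/0.000610352 = 72.2371 → code 72 (round).
V_rec = 0 + 72·0.000610352 = 0.043945312 V.
Difference: 0.000144687 V → 0.145 mV.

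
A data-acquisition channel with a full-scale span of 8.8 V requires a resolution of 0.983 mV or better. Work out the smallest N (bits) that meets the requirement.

14 bits

Number of steps required ≥ 8.8 V / 0.983 mV = 8952.19.
Need 2^N ≥ 8952.19; 2^13 = 8192, 2^14 = 16384.
Minimum N = 14.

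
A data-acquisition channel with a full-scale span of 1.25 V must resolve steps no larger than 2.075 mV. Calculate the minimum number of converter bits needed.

Number of steps required ≥ 1.25 V / 2.075 mV = 602.41.
Need 2^N ≥ 602.41; 2^9 = 512, 2^10 = 1024.
Minimum N = 10.

10 bits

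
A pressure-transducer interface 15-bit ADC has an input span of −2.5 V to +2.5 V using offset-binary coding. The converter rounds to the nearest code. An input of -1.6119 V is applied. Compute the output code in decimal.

code 5820

Full-scale span = 5 V; LSB = 5/2^15 = 152.59 µV.
Input sits at 5820.252 steps above V_low.
So the output code is 5820.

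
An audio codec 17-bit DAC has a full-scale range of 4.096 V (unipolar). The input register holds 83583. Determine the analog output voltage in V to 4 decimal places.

LSB = 4.096 V / 2^17 = 31.25 µV.
V_out = 0 + 83583 × 3.125e-05 V = 2.61197 V.

2.6120 V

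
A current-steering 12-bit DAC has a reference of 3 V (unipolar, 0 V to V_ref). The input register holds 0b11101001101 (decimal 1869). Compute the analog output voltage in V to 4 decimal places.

LSB = 3 V / 2^12 = 0.732 mV.
Code 0b11101001101 = 1869 decimal.
V_out = 0 + 1869 × 0.000732422 V = 1.3689 V.

1.3689 V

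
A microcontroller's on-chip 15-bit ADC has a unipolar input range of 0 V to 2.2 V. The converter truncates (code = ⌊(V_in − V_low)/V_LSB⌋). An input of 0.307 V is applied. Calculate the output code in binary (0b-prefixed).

code 0b1000111011100 (decimal 4572)

Full-scale span = 2.2 V; LSB = 2.2/2^15 = 67.14 µV.
(0.307 − 0) / 6.71387e-05 = 4572.625 LSBs.
Floor → code 4572.
In binary (0b-prefixed): 0b1000111011100.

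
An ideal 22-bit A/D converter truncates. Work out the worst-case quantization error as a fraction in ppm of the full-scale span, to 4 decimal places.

Truncating → worst-case error = 1 LSB = V_FS/2^22, so 1e+06/4194304 = 0.238419 ppm of full scale.

0.2384 ppm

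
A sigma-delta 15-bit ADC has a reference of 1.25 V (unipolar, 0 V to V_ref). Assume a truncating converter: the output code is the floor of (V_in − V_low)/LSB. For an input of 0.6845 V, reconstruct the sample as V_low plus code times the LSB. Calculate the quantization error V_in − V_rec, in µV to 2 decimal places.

28.87 µV

One LSB is 1.25 V / 32768 = 38.15 µV.
Scaled input = 17943.7568 LSBs, so code = 17943.
Code 17943 maps back to 0 + 17943×3.8147e-05 V = 0.68447113 V.
Error = 0.6845 − 0.68447113 = 2.88696e-05 V = 28.87 µV.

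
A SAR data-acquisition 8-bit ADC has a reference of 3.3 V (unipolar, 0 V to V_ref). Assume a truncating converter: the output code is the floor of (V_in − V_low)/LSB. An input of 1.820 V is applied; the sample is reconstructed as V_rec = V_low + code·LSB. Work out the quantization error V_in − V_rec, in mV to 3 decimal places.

Step size: 3.3 V ÷ 2^8 = 12.891 mV.
(1.820 − 0)/0.0128906 = 141.1879; ⌊·⌋ gives code 141.
V_rec = 0 + 141·0.0128906 = 1.8175781 V.
V_in − V_rec = 0.00242187 V = 2.422 mV.

2.422 mV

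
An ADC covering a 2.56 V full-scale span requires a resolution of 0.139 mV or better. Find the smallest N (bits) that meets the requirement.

Number of steps required ≥ 2.56 V / 0.139 mV = 18417.27.
Need 2^N ≥ 18417.27; 2^14 = 16384, 2^15 = 32768.
Minimum N = 15.

15 bits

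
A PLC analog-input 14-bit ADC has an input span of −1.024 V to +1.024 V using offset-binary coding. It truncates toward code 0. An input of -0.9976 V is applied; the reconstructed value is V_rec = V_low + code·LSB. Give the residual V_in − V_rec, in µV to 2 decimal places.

25.00 µV

Step size: 2.048 V ÷ 2^14 = 125.00 µV.
Scaled input = 211.2000 LSBs, so code = 211.
V_rec = (−1.024) + 211·0.000125 = -0.997625 V.
Error = -0.9976 − (−0.997625) = 2.5e-05 V = 25.00 µV.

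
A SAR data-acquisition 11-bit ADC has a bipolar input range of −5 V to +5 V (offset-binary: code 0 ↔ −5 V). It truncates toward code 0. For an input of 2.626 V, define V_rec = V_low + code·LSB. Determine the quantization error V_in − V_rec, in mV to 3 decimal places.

3.930 mV

Step size: 10 V ÷ 2^11 = 4.883 mV.
(V_in − V_low)/LSB = (2.626 − (−5))/0.00488281 = 1561.8048 → code 1561 (floor).
V_rec = (−5) + 1561·0.00488281 = 2.6220703 V.
V_in − V_rec = 0.00392969 V = 3.930 mV.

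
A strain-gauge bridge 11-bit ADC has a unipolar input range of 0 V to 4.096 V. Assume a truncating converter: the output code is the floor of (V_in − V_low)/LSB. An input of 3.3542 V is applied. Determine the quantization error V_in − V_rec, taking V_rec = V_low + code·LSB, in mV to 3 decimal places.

0.200 mV

One LSB is 4.096 V / 2048 = 2.000 mV.
(3.3542 − 0)/0.002 = 1677.1000; ⌊·⌋ gives code 1677.
Reconstructed: 3.354 V.
Difference: 0.0002 V → 0.200 mV.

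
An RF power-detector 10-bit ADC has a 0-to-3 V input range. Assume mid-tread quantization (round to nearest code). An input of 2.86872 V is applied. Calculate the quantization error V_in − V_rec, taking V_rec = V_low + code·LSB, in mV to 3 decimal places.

0.556 mV

One LSB is 3 V / 1024 = 2.930 mV.
(V_in − V_low)/LSB = (2.86872 − 0)/0.00292969 = 979.1898 → code 979 (round).
V_rec = 0 + 979·0.00292969 = 2.8681641 V.
Error = 2.86872 − 2.8681641 = 0.000555938 V = 0.556 mV.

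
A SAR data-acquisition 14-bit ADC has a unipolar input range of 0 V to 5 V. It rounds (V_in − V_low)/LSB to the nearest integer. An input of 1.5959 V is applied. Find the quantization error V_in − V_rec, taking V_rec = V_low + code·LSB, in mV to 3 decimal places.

0.136 mV

One LSB is 5 V / 16384 = 305.18 µV.
(1.5959 − 0)/0.000305176 = 5229.4451; round gives code 5229.
V_rec = 0 + 5229·0.000305176 = 1.5957642 V.
Error = 1.5959 − 1.5957642 = 0.00013584 V = 0.136 mV.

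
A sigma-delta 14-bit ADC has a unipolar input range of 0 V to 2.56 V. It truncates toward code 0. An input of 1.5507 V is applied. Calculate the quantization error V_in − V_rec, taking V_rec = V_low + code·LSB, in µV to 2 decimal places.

Step size: 2.56 V ÷ 2^14 = 156.25 µV.
(1.5507 − 0)/0.00015625 = 9924.4800; ⌊·⌋ gives code 9924.
Code 9924 maps back to 0 + 9924×0.00015625 V = 1.550625 V.
Error = 1.5507 − 1.550625 = 7.5e-05 V = 75.00 µV.

75.00 µV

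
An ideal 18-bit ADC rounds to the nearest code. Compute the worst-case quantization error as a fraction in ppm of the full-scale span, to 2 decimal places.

1.91 ppm

Rounding → worst-case error = ½ LSB = V_FS/2^19, so 1e+06/524288 = 1.90735 ppm of full scale.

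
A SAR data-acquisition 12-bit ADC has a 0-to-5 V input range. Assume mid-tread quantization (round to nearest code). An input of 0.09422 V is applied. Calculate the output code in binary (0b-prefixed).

code 0b1001101 (decimal 77)

With 4096 levels over 5 V, one step is 1.221 mV.
(V_in − V_low)/LSB = (0.09422 − 0) / 0.0012207 = 77.185.
Round → code 77.
In binary (0b-prefixed): 0b1001101.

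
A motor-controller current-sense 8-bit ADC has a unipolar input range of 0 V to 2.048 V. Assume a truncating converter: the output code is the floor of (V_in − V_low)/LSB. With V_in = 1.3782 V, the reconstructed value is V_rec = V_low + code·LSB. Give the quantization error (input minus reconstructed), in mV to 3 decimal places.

Step size: 2.048 V ÷ 2^8 = 8.000 mV.
Scaled input = 172.2750 LSBs, so code = 172.
Reconstructed: 1.376 V.
Error = 1.3782 − 1.376 = 0.0022 V = 2.200 mV.

2.200 mV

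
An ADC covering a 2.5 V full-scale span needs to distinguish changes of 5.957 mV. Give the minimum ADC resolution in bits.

Number of steps required ≥ 2.5 V / 5.957 mV = 419.67.
Need 2^N ≥ 419.67; 2^8 = 256, 2^9 = 512.
Minimum N = 9.

9 bits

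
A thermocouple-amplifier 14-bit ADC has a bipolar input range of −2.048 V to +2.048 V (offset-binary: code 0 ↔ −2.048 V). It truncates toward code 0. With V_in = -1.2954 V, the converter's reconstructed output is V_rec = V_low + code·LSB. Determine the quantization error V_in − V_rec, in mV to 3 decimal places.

0.100 mV

LSB = 4.096/2^14 = 250.00 µV.
(-1.2954 − (−2.048))/0.00025 = 3010.4000; ⌊·⌋ gives code 3010.
V_rec = (−2.048) + 3010·0.00025 = -1.2955 V.
Difference: 0.0001 V → 0.100 mV.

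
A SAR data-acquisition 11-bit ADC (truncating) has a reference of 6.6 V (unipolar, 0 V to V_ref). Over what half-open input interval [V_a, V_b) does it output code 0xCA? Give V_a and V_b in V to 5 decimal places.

LSB = 6.6/2^11 = 3.223 mV.
Code 0xCA = 202 decimal.
V_a = V_low + 202·LSB = 0.650977 V; V_b = V_low + 203·LSB = 0.654199 V.

[0.65098 V, 0.65420 V)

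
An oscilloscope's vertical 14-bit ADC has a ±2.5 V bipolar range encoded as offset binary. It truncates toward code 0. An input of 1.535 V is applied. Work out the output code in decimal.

code 13221

LSB = 5 V / 16384 = 305.18 µV.
(V_in − V_low)/LSB = (1.535 − (−2.5)) / 0.000305176 = 13221.888.
So the output code is 13221.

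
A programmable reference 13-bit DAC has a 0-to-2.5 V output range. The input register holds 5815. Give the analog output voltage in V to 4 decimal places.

1.7746 V

LSB = 2.5 V / 2^13 = 305.18 µV.
V_out = 0 + 5815 × 0.000305176 V = 1.7746 V.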